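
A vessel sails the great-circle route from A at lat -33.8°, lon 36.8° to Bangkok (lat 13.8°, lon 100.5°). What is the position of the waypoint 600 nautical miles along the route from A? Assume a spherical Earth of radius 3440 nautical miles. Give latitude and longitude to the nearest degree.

≈ lat -29°, lon 47°

Convert each endpoint to a unit vector on the sphere (x = cos φ cos λ, y = cos φ sin λ, z = sin φ).
The central angle between the endpoints is δ = arccos(p₁·p₂) ≈ 1.344 rad (77.0°). The total great-circle distance is δ·R ≈ 1.344 × 3440 ≈ 4623 nmi, so the target fraction is f = 600/4623 ≈ 0.130.
Interpolate at f ≈ 0.130 with slerp weights a = sin((1−f)δ)/sin δ ≈ 0.945, b = sin(fδ)/sin δ ≈ 0.178.
p = a·p₁ + b·p₂ ≈ (0.597, 0.640, -0.483); φ = arcsin(p_z) ≈ -28.89°, λ = atan2(p_y, p_x) ≈ 47.00°.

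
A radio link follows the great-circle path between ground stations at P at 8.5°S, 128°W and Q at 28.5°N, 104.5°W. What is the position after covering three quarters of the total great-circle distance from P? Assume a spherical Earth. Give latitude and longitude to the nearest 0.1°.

≈ 19.5°N, 111.1°W

From cos δ = sin φ₁ sin φ₂ + cos φ₁ cos φ₂ cos Δλ, the central angle is δ ≈ 0.758 rad (43.4°).
Interpolate at f = 3/4 with slerp weights a = sin((1−f)δ)/sin δ ≈ 0.274, b = sin(fδ)/sin δ ≈ 0.783.
p = a·p₁ + b·p₂ ≈ (-0.339, -0.880, 0.333); φ = arcsin(p_z) ≈ 19.46°, λ = atan2(p_y, p_x) ≈ -111.08°.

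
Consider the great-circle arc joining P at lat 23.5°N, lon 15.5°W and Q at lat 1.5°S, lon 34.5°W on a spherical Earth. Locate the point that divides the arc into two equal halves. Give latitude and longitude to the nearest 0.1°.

≈ lat 11.1°N, lon 25.4°W

Convert each endpoint to a unit vector on the sphere (x = cos φ cos λ, y = cos φ sin λ, z = sin φ).
The central angle between the endpoints is δ = arccos(p₁·p₂) ≈ 0.543 rad (31.1°).
Interpolate at f = 1/2 with slerp weights a = sin((1−f)δ)/sin δ ≈ 0.519, b = sin(fδ)/sin δ ≈ 0.519.
p = a·p₁ + b·p₂ ≈ (0.886, -0.421, 0.193); φ = arcsin(p_z) ≈ 11.15°, λ = atan2(p_y, p_x) ≈ -25.41°.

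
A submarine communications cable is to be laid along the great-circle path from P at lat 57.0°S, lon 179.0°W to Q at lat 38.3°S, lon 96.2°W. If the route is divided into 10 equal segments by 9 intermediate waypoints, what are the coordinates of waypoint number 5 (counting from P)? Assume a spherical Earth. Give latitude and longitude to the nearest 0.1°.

≈ lat 55.3°S, lon 128.6°W

Write both endpoints as unit vectors p₁, p₂ with components (cos φ cos λ, cos φ sin λ, sin φ).
The central angle between the endpoints is δ = arccos(p₁·p₂) ≈ 0.960 rad (55.0°).
Interpolate at f = 5/10 with slerp weights a = sin((1−f)δ)/sin δ ≈ 0.564, b = sin(fδ)/sin δ ≈ 0.564.
p = a·p₁ + b·p₂ ≈ (-0.355, -0.445, -0.822); φ = arcsin(p_z) ≈ -55.30°, λ = atan2(p_y, p_x) ≈ -128.55°.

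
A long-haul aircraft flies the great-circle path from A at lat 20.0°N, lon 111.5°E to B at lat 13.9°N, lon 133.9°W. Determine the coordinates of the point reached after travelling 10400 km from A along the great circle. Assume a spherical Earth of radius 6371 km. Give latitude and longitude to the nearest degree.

Convert each endpoint to a unit vector on the sphere (x = cos φ cos λ, y = cos φ sin λ, z = sin φ).
The central angle between the endpoints is δ = arccos(p₁·p₂) ≈ 1.873 rad (107.3°). The total great-circle distance is δ·R ≈ 1.873 × 6371 ≈ 11932 km, so the target fraction is f = 10400/11932 ≈ 0.872.
Interpolate at f ≈ 0.872 with slerp weights a = sin((1−f)δ)/sin δ ≈ 0.250, b = sin(fδ)/sin δ ≈ 1.045.
p = a·p₁ + b·p₂ ≈ (-0.790, -0.513, 0.336); φ = arcsin(p_z) ≈ 19.66°, λ = atan2(p_y, p_x) ≈ -146.98°.

≈ lat 20°N, lon 147°W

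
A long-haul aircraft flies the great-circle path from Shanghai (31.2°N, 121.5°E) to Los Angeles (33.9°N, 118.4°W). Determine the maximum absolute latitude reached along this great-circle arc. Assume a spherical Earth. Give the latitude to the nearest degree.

≈ 52°N

The great circle lies in the plane with unit normal n̂ = (p₁ × p₂)/|p₁ × p₂|.
Here n̂_z ≈ +0.616; the vertex latitude is φ_max = arccos|n̂_z| ≈ 52.0°.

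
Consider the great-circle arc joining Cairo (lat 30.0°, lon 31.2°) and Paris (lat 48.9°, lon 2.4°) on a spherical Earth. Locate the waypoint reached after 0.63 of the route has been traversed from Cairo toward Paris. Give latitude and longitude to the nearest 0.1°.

Convert each endpoint to a unit vector on the sphere (x = cos φ cos λ, y = cos φ sin λ, z = sin φ).
The central angle between the endpoints is δ = arccos(p₁·p₂) ≈ 0.504 rad (28.9°).
Interpolate at f = 0.63 with slerp weights a = sin((1−f)δ)/sin δ ≈ 0.384, b = sin(fδ)/sin δ ≈ 0.646.
p = a·p₁ + b·p₂ ≈ (0.709, 0.190, 0.679); φ = arcsin(p_z) ≈ 42.78°, λ = atan2(p_y, p_x) ≈ 15.00°.

≈ lat 42.8°, lon 15.0°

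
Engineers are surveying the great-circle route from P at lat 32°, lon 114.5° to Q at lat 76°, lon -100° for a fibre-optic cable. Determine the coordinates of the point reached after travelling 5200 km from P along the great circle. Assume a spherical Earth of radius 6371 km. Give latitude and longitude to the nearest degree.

Write both endpoints as unit vectors p₁, p₂ with components (cos φ cos λ, cos φ sin λ, sin φ).
The central angle between the endpoints is δ = arccos(p₁·p₂) ≈ 1.218 rad (69.8°). The total great-circle distance is δ·R ≈ 1.218 × 6371 ≈ 7763 km, so the target fraction is f = 5200/7763 ≈ 0.670.
Interpolate at f ≈ 0.670 with slerp weights a = sin((1−f)δ)/sin δ ≈ 0.417, b = sin(fδ)/sin δ ≈ 0.776.
p = a·p₁ + b·p₂ ≈ (-0.179, 0.137, 0.974); φ = arcsin(p_z) ≈ 76.96°, λ = atan2(p_y, p_x) ≈ 142.63°.

≈ lat 77°, lon 143°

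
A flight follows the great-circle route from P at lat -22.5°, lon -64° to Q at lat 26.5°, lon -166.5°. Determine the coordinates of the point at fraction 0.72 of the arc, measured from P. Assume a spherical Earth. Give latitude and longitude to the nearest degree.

From cos δ = sin φ₁ sin φ₂ + cos φ₁ cos φ₂ cos Δλ, the central angle is δ ≈ 1.928 rad (110.5°).
Interpolate at f = 0.72 with slerp weights a = sin((1−f)δ)/sin δ ≈ 0.549, b = sin(fδ)/sin δ ≈ 1.050.
p = a·p₁ + b·p₂ ≈ (-0.691, -0.675, 0.258); φ = arcsin(p_z) ≈ 14.97°, λ = atan2(p_y, p_x) ≈ -135.68°.

≈ lat 15°, lon -136°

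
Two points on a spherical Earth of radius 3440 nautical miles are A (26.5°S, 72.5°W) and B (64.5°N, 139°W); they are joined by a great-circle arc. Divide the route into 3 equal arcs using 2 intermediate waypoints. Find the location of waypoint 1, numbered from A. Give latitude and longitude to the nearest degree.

Convert each endpoint to a unit vector on the sphere (x = cos φ cos λ, y = cos φ sin λ, z = sin φ).
The central angle between the endpoints is δ = arccos(p₁·p₂) ≈ 1.823 rad (104.4°).
Interpolate at f = 1/3 with slerp weights a = sin((1−f)δ)/sin δ ≈ 0.968, b = sin(fδ)/sin δ ≈ 0.589.
p = a·p₁ + b·p₂ ≈ (0.069, -0.993, 0.100); φ = arcsin(p_z) ≈ 5.75°, λ = atan2(p_y, p_x) ≈ -86.03°.

≈ (6°N, 86°W)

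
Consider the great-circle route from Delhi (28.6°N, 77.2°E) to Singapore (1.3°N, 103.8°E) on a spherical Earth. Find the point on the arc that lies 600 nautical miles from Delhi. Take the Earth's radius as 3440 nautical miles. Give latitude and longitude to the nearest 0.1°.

Convert each endpoint to a unit vector on the sphere (x = cos φ cos λ, y = cos φ sin λ, z = sin φ).
The central angle between the endpoints is δ = arccos(p₁·p₂) ≈ 0.651 rad (37.3°). The total great-circle distance is δ·R ≈ 0.651 × 3440 ≈ 2238 nmi, so the target fraction is f = 600/2238 ≈ 0.268.
Interpolate at f ≈ 0.268 with slerp weights a = sin((1−f)δ)/sin δ ≈ 0.757, b = sin(fδ)/sin δ ≈ 0.287.
p = a·p₁ + b·p₂ ≈ (0.079, 0.926, 0.369); φ = arcsin(p_z) ≈ 21.64°, λ = atan2(p_y, p_x) ≈ 85.13°.

≈ (21.6°N, 85.1°E)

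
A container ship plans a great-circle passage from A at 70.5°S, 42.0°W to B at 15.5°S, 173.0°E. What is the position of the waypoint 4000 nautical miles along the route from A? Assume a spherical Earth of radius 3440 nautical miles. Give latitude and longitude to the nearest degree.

Convert each endpoint to a unit vector on the sphere (x = cos φ cos λ, y = cos φ sin λ, z = sin φ).
The central angle between the endpoints is δ = arccos(p₁·p₂) ≈ 1.582 rad (90.7°). The total great-circle distance is δ·R ≈ 1.582 × 3440 ≈ 5443 nmi, so the target fraction is f = 4000/5443 ≈ 0.735.
Interpolate at f ≈ 0.735 with slerp weights a = sin((1−f)δ)/sin δ ≈ 0.407, b = sin(fδ)/sin δ ≈ 0.918.
p = a·p₁ + b·p₂ ≈ (-0.777, 0.017, -0.629); φ = arcsin(p_z) ≈ -39.00°, λ = atan2(p_y, p_x) ≈ 178.76°.

≈ 39°S, 179°E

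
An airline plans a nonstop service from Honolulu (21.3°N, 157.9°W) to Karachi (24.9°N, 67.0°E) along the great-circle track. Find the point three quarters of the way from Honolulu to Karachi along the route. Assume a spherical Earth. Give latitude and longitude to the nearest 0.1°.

Write both endpoints as unit vectors p₁, p₂ with components (cos φ cos λ, cos φ sin λ, sin φ).
The central angle between the endpoints is δ = arccos(p₁·p₂) ≈ 2.033 rad (116.5°).
Interpolate at f = 3/4 with slerp weights a = sin((1−f)δ)/sin δ ≈ 0.544, b = sin(fδ)/sin δ ≈ 1.116.
p = a·p₁ + b·p₂ ≈ (-0.074, 0.741, 0.667); φ = arcsin(p_z) ≈ 41.86°, λ = atan2(p_y, p_x) ≈ 95.68°.

≈ 41.9°N, 95.7°E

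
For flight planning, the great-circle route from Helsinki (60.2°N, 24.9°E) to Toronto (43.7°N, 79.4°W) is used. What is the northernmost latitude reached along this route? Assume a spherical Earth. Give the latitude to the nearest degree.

The great circle lies in the plane with unit normal n̂ = (p₁ × p₂)/|p₁ × p₂|.
Here n̂_z ≈ -0.405; the vertex latitude is φ_max = arccos|n̂_z| ≈ 66.1°.

≈ 66°N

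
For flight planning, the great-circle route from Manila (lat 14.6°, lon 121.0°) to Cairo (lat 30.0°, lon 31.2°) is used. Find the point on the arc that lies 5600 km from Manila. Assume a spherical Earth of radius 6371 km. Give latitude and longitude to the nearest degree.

≈ lat 32°, lon 69°

The haversine formula gives a central angle δ ≈ 1.441 rad (82.6°) between the endpoints. The total great-circle distance is δ·R ≈ 1.441 × 6371 ≈ 9184 km, so the target fraction is f = 5600/9184 ≈ 0.610.
Interpolate at f ≈ 0.610 with slerp weights a = sin((1−f)δ)/sin δ ≈ 0.538, b = sin(fδ)/sin δ ≈ 0.777.
p = a·p₁ + b·p₂ ≈ (0.307, 0.794, 0.524); φ = arcsin(p_z) ≈ 31.59°, λ = atan2(p_y, p_x) ≈ 68.86°.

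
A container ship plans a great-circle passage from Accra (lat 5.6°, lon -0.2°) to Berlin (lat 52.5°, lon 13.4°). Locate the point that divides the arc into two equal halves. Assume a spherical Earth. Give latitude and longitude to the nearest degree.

≈ lat 29°, lon 5°

Write both endpoints as unit vectors p₁, p₂ with components (cos φ cos λ, cos φ sin λ, sin φ).
The central angle between the endpoints is δ = arccos(p₁·p₂) ≈ 0.842 rad (48.2°).
Interpolate at f = 1/2 with slerp weights a = sin((1−f)δ)/sin δ ≈ 0.548, b = sin(fδ)/sin δ ≈ 0.548.
p = a·p₁ + b·p₂ ≈ (0.870, 0.075, 0.488); φ = arcsin(p_z) ≈ 29.21°, λ = atan2(p_y, p_x) ≈ 4.95°.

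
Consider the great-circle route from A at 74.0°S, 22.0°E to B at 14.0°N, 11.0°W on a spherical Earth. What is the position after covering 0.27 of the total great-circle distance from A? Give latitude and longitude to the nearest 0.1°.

≈ 51.1°S, 1.6°E

Convert each endpoint to a unit vector on the sphere (x = cos φ cos λ, y = cos φ sin λ, z = sin φ).
The central angle between the endpoints is δ = arccos(p₁·p₂) ≈ 1.579 rad (90.5°).
Interpolate at f = 0.27 with slerp weights a = sin((1−f)δ)/sin δ ≈ 0.914, b = sin(fδ)/sin δ ≈ 0.414.
p = a·p₁ + b·p₂ ≈ (0.627, 0.018, -0.778); φ = arcsin(p_z) ≈ -51.12°, λ = atan2(p_y, p_x) ≈ 1.62°.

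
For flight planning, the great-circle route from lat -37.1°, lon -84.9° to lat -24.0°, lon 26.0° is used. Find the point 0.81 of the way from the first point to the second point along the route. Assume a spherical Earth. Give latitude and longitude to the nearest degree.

Convert each endpoint to a unit vector on the sphere (x = cos φ cos λ, y = cos φ sin λ, z = sin φ).
The central angle between the endpoints is δ = arccos(p₁·p₂) ≈ 1.585 rad (90.8°).
Interpolate at f = 0.81 with slerp weights a = sin((1−f)δ)/sin δ ≈ 0.297, b = sin(fδ)/sin δ ≈ 0.959.
p = a·p₁ + b·p₂ ≈ (0.809, 0.148, -0.569); φ = arcsin(p_z) ≈ -34.69°, λ = atan2(p_y, p_x) ≈ 10.40°.

≈ lat -35°, lon 10°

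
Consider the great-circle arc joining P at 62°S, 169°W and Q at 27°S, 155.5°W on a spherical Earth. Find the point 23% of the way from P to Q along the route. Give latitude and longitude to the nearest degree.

Convert each endpoint to a unit vector on the sphere (x = cos φ cos λ, y = cos φ sin λ, z = sin φ).
The central angle between the endpoints is δ = arccos(p₁·p₂) ≈ 0.631 rad (36.1°).
Interpolate at f = 0.23 with slerp weights a = sin((1−f)δ)/sin δ ≈ 0.792, b = sin(fδ)/sin δ ≈ 0.245.
p = a·p₁ + b·p₂ ≈ (-0.564, -0.161, -0.810); φ = arcsin(p_z) ≈ -54.11°, λ = atan2(p_y, p_x) ≈ -164.01°.

≈ 54°S, 164°W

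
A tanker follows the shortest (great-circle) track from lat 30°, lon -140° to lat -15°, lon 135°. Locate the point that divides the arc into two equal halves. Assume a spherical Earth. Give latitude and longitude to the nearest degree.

The haversine formula gives a central angle δ ≈ 1.627 rad (93.2°) between the endpoints.
Interpolate at f = 1/2 with slerp weights a = sin((1−f)δ)/sin δ ≈ 0.728, b = sin(fδ)/sin δ ≈ 0.728.
p = a·p₁ + b·p₂ ≈ (-0.980, 0.092, 0.176); φ = arcsin(p_z) ≈ 10.11°, λ = atan2(p_y, p_x) ≈ 174.64°.

≈ lat 10°, lon 175°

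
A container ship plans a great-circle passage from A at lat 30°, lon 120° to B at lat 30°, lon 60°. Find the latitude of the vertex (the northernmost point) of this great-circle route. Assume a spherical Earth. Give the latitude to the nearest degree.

The great circle lies in the plane with unit normal n̂ = (p₁ × p₂)/|p₁ × p₂|.
Here n̂_z ≈ -0.832; the vertex latitude is φ_max = arccos|n̂_z| ≈ 33.7°.
Check via Clairaut: cos φ_max = |cos φ₁| · sin C = cos(30.0°)·sin(73.9°) ≈ 0.832, again giving ≈ 33.7°.

≈ 34°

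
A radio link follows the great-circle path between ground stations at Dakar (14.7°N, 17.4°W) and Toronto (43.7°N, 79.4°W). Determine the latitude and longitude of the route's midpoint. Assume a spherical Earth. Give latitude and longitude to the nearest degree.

Convert each endpoint to a unit vector on the sphere (x = cos φ cos λ, y = cos φ sin λ, z = sin φ).
The central angle between the endpoints is δ = arccos(p₁·p₂) ≈ 1.043 rad (59.8°).
Interpolate at f = 1/2 with slerp weights a = sin((1−f)δ)/sin δ ≈ 0.577, b = sin(fδ)/sin δ ≈ 0.577.
p = a·p₁ + b·p₂ ≈ (0.609, -0.577, 0.545); φ = arcsin(p_z) ≈ 33.01°, λ = atan2(p_y, p_x) ≈ -43.44°.

≈ (33°N, 43°W)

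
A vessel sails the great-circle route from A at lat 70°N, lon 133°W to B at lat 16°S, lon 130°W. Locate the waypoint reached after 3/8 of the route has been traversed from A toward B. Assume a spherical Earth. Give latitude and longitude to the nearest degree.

Write both endpoints as unit vectors p₁, p₂ with components (cos φ cos λ, cos φ sin λ, sin φ).
The central angle between the endpoints is δ = arccos(p₁·p₂) ≈ 1.501 rad (86.0°).
Interpolate at f = 3/8 with slerp weights a = sin((1−f)δ)/sin δ ≈ 0.809, b = sin(fδ)/sin δ ≈ 0.535.
p = a·p₁ + b·p₂ ≈ (-0.519, -0.596, 0.612); φ = arcsin(p_z) ≈ 37.76°, λ = atan2(p_y, p_x) ≈ -131.05°.

≈ lat 38°N, lon 131°W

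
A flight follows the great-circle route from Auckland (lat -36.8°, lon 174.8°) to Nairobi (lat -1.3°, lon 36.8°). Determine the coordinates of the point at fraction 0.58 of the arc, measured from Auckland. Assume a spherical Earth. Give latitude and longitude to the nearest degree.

≈ lat -38°, lon 78°

Convert each endpoint to a unit vector on the sphere (x = cos φ cos λ, y = cos φ sin λ, z = sin φ).
The central angle between the endpoints is δ = arccos(p₁·p₂) ≈ 2.191 rad (125.5°).
Interpolate at f = 0.58 with slerp weights a = sin((1−f)δ)/sin δ ≈ 0.978, b = sin(fδ)/sin δ ≈ 1.174.
p = a·p₁ + b·p₂ ≈ (0.160, 0.774, -0.612); φ = arcsin(p_z) ≈ -37.77°, λ = atan2(p_y, p_x) ≈ 78.32°.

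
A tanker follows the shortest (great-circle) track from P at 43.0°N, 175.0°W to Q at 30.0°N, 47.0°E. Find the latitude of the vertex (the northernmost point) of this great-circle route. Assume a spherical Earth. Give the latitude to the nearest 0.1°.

≈ 64.7°N

The great circle lies in the plane with unit normal n̂ = (p₁ × p₂)/|p₁ × p₂|.
Here n̂_z ≈ -0.427; the vertex latitude is φ_max = arccos|n̂_z| ≈ 64.7°.
Check via Clairaut: cos φ_max = |cos φ₁| · sin C = cos(43.0°)·sin(35.8°) ≈ 0.427, again giving ≈ 64.7°.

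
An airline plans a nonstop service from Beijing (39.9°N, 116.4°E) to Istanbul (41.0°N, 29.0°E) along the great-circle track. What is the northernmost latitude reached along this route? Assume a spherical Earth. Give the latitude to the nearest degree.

≈ 50°N

The great circle lies in the plane with unit normal n̂ = (p₁ × p₂)/|p₁ × p₂|.
Here n̂_z ≈ -0.647; the vertex latitude is φ_max = arccos|n̂_z| ≈ 49.7°.
Check via Clairaut: cos φ_max = |cos φ₁| · sin C = cos(39.9°)·sin(57.4°) ≈ 0.647, again giving ≈ 49.7°.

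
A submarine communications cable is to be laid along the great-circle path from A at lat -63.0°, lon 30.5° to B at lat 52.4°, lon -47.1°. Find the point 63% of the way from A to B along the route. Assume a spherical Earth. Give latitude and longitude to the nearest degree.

Convert each endpoint to a unit vector on the sphere (x = cos φ cos λ, y = cos φ sin λ, z = sin φ).
The central angle between the endpoints is δ = arccos(p₁·p₂) ≈ 2.274 rad (130.3°).
Interpolate at f = 0.63 with slerp weights a = sin((1−f)δ)/sin δ ≈ 0.977, b = sin(fδ)/sin δ ≈ 1.298.
p = a·p₁ + b·p₂ ≈ (0.921, -0.355, 0.158); φ = arcsin(p_z) ≈ 9.09°, λ = atan2(p_y, p_x) ≈ -21.08°.

≈ lat 9°, lon -21°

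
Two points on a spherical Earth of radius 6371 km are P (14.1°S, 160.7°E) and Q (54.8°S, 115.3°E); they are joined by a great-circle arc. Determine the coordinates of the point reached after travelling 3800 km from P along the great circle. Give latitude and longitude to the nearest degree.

Write both endpoints as unit vectors p₁, p₂ with components (cos φ cos λ, cos φ sin λ, sin φ).
The central angle between the endpoints is δ = arccos(p₁·p₂) ≈ 0.938 rad (53.7°). The total great-circle distance is δ·R ≈ 0.938 × 6371 ≈ 5974 km, so the target fraction is f = 3800/5974 ≈ 0.636.
Interpolate at f ≈ 0.636 with slerp weights a = sin((1−f)δ)/sin δ ≈ 0.415, b = sin(fδ)/sin δ ≈ 0.697.
p = a·p₁ + b·p₂ ≈ (-0.552, 0.496, -0.670); φ = arcsin(p_z) ≈ -42.10°, λ = atan2(p_y, p_x) ≈ 138.03°.

≈ (42°S, 138°E)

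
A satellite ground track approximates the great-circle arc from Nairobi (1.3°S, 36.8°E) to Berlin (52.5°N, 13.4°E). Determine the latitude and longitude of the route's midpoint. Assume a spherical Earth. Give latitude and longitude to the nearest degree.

≈ 26°N, 28°E

Convert each endpoint to a unit vector on the sphere (x = cos φ cos λ, y = cos φ sin λ, z = sin φ).
The central angle between the endpoints is δ = arccos(p₁·p₂) ≈ 1.000 rad (57.3°).
Interpolate at f = 1/2 with slerp weights a = sin((1−f)δ)/sin δ ≈ 0.570, b = sin(fδ)/sin δ ≈ 0.570.
p = a·p₁ + b·p₂ ≈ (0.793, 0.422, 0.439); φ = arcsin(p_z) ≈ 26.04°, λ = atan2(p_y, p_x) ≈ 27.98°.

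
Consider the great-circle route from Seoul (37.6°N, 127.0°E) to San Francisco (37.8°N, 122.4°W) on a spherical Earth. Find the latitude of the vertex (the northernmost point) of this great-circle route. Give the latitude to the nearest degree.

≈ 54°N

The great circle lies in the plane with unit normal n̂ = (p₁ × p₂)/|p₁ × p₂|.
Here n̂_z ≈ +0.593; the vertex latitude is φ_max = arccos|n̂_z| ≈ 53.6°.
Check via Clairaut: cos φ_max = |cos φ₁| · sin C = cos(37.6°)·sin(48.5°) ≈ 0.593, again giving ≈ 53.6°.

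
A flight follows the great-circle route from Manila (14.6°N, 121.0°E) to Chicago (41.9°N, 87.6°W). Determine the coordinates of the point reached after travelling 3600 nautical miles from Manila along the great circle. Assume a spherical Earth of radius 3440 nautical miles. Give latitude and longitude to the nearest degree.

Convert each endpoint to a unit vector on the sphere (x = cos φ cos λ, y = cos φ sin λ, z = sin φ).
The central angle between the endpoints is δ = arccos(p₁·p₂) ≈ 2.053 rad (117.6°). The total great-circle distance is δ·R ≈ 2.053 × 3440 ≈ 7064 nmi, so the target fraction is f = 3600/7064 ≈ 0.510.
Interpolate at f ≈ 0.510 with slerp weights a = sin((1−f)δ)/sin δ ≈ 0.954, b = sin(fδ)/sin δ ≈ 0.977.
p = a·p₁ + b·p₂ ≈ (-0.445, 0.065, 0.893); φ = arcsin(p_z) ≈ 63.27°, λ = atan2(p_y, p_x) ≈ 171.73°.

≈ (63°N, 172°E)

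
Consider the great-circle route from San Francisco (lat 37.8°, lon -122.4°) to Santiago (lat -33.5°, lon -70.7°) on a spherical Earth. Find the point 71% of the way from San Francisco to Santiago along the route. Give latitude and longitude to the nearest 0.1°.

From cos δ = sin φ₁ sin φ₂ + cos φ₁ cos φ₂ cos Δλ, the central angle is δ ≈ 1.501 rad (86.0°).
Interpolate at f = 0.71 with slerp weights a = sin((1−f)δ)/sin δ ≈ 0.423, b = sin(fδ)/sin δ ≈ 0.877.
p = a·p₁ + b·p₂ ≈ (0.063, -0.972, -0.225); φ = arcsin(p_z) ≈ -13.01°, λ = atan2(p_y, p_x) ≈ -86.30°.

≈ lat -13.0°, lon -86.3°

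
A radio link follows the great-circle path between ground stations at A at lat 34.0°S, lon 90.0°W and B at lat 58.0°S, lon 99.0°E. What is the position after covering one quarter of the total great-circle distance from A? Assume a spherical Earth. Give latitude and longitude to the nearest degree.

From cos δ = sin φ₁ sin φ₂ + cos φ₁ cos φ₂ cos Δλ, the central angle is δ ≈ 1.530 rad (87.7°).
Interpolate at f = 1/4 with slerp weights a = sin((1−f)δ)/sin δ ≈ 0.913, b = sin(fδ)/sin δ ≈ 0.374.
p = a·p₁ + b·p₂ ≈ (-0.031, -0.561, -0.827); φ = arcsin(p_z) ≈ -55.81°, λ = atan2(p_y, p_x) ≈ -93.16°.

≈ lat 56°S, lon 93°W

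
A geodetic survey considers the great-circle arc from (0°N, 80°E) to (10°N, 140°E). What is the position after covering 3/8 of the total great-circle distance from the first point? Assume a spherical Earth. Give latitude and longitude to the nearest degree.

Write both endpoints as unit vectors p₁, p₂ with components (cos φ cos λ, cos φ sin λ, sin φ).
The central angle between the endpoints is δ = arccos(p₁·p₂) ≈ 1.056 rad (60.5°).
Interpolate at f = 3/8 with slerp weights a = sin((1−f)δ)/sin δ ≈ 0.704, b = sin(fδ)/sin δ ≈ 0.443.
p = a·p₁ + b·p₂ ≈ (-0.212, 0.974, 0.077); φ = arcsin(p_z) ≈ 4.41°, λ = atan2(p_y, p_x) ≈ 102.28°.

≈ (4°N, 102°E)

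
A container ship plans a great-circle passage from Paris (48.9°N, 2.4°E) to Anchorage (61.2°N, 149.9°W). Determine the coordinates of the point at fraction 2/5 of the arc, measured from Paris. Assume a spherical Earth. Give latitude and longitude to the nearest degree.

Convert each endpoint to a unit vector on the sphere (x = cos φ cos λ, y = cos φ sin λ, z = sin φ).
The central angle between the endpoints is δ = arccos(p₁·p₂) ≈ 1.181 rad (67.7°).
Interpolate at f = 2/5 with slerp weights a = sin((1−f)δ)/sin δ ≈ 0.704, b = sin(fδ)/sin δ ≈ 0.492.
p = a·p₁ + b·p₂ ≈ (0.257, -0.099, 0.961); φ = arcsin(p_z) ≈ 74.00°, λ = atan2(p_y, p_x) ≈ -21.16°.

≈ (74°N, 21°W)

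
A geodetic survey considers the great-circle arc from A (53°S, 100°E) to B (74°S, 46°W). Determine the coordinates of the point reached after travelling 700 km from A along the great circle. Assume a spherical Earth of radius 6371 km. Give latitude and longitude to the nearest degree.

≈ (59°S, 98°E)

Write both endpoints as unit vectors p₁, p₂ with components (cos φ cos λ, cos φ sin λ, sin φ).
The central angle between the endpoints is δ = arccos(p₁·p₂) ≈ 0.889 rad (50.9°). The total great-circle distance is δ·R ≈ 0.889 × 6371 ≈ 5664 km, so the target fraction is f = 700/5664 ≈ 0.124.
Interpolate at f ≈ 0.124 with slerp weights a = sin((1−f)δ)/sin δ ≈ 0.905, b = sin(fδ)/sin δ ≈ 0.141.
p = a·p₁ + b·p₂ ≈ (-0.068, 0.508, -0.858); φ = arcsin(p_z) ≈ -59.15°, λ = atan2(p_y, p_x) ≈ 97.57°.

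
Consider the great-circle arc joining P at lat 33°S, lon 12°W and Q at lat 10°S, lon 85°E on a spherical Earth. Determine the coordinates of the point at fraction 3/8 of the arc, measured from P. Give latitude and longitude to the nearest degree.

≈ lat 33°S, lon 29°E

Convert each endpoint to a unit vector on the sphere (x = cos φ cos λ, y = cos φ sin λ, z = sin φ).
The central angle between the endpoints is δ = arccos(p₁·p₂) ≈ 1.577 rad (90.3°).
Interpolate at f = 3/8 with slerp weights a = sin((1−f)δ)/sin δ ≈ 0.834, b = sin(fδ)/sin δ ≈ 0.557.
p = a·p₁ + b·p₂ ≈ (0.732, 0.402, -0.551); φ = arcsin(p_z) ≈ -33.42°, λ = atan2(p_y, p_x) ≈ 28.76°.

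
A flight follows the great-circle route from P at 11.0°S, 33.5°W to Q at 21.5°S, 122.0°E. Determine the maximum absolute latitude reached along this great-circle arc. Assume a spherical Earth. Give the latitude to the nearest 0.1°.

The great circle lies in the plane with unit normal n̂ = (p₁ × p₂)/|p₁ × p₂|.
Here n̂_z ≈ +0.584; the vertex latitude is φ_max = arccos|n̂_z| ≈ 54.3°.

≈ 54.3°S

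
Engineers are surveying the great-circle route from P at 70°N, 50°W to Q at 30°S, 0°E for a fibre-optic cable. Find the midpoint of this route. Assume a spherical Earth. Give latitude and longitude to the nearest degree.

From cos δ = sin φ₁ sin φ₂ + cos φ₁ cos φ₂ cos Δλ, the central angle is δ ≈ 1.854 rad (106.2°).
Interpolate at f = 1/2 with slerp weights a = sin((1−f)δ)/sin δ ≈ 0.833, b = sin(fδ)/sin δ ≈ 0.833.
p = a·p₁ + b·p₂ ≈ (0.905, -0.218, 0.366); φ = arcsin(p_z) ≈ 21.49°, λ = atan2(p_y, p_x) ≈ -13.57°.

≈ 21°N, 14°W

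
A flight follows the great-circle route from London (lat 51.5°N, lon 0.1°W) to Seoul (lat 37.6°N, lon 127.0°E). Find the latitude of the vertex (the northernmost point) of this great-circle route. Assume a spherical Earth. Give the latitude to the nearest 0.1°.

The great circle lies in the plane with unit normal n̂ = (p₁ × p₂)/|p₁ × p₂|.
Here n̂_z ≈ +0.400; the vertex latitude is φ_max = arccos|n̂_z| ≈ 66.4°.
Check via Clairaut: cos φ_max = |cos φ₁| · sin C = cos(51.5°)·sin(40.0°) ≈ 0.400, again giving ≈ 66.4°.

≈ 66.4°N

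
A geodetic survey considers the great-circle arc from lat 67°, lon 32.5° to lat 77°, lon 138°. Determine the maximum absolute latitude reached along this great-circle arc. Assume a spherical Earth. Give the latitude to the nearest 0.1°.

≈ 80.0°

The great circle lies in the plane with unit normal n̂ = (p₁ × p₂)/|p₁ × p₂|.
Here n̂_z ≈ +0.174; the vertex latitude is φ_max = arccos|n̂_z| ≈ 80.0°.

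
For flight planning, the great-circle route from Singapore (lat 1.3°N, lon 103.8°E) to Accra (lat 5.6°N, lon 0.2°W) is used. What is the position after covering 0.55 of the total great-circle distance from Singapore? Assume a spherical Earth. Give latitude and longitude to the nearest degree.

Write both endpoints as unit vectors p₁, p₂ with components (cos φ cos λ, cos φ sin λ, sin φ).
The central angle between the endpoints is δ = arccos(p₁·p₂) ≈ 1.812 rad (103.8°).
Interpolate at f = 0.55 with slerp weights a = sin((1−f)δ)/sin δ ≈ 0.750, b = sin(fδ)/sin δ ≈ 0.864.
p = a·p₁ + b·p₂ ≈ (0.682, 0.725, 0.101); φ = arcsin(p_z) ≈ 5.82°, λ = atan2(p_y, p_x) ≈ 46.76°.

≈ lat 6°N, lon 47°E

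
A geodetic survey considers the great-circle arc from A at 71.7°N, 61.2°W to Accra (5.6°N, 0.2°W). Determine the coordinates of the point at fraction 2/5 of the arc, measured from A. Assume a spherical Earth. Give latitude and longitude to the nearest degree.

The haversine formula gives a central angle δ ≈ 1.324 rad (75.9°) between the endpoints.
Interpolate at f = 2/5 with slerp weights a = sin((1−f)δ)/sin δ ≈ 0.736, b = sin(fδ)/sin δ ≈ 0.521.
p = a·p₁ + b·p₂ ≈ (0.630, -0.204, 0.749); φ = arcsin(p_z) ≈ 48.54°, λ = atan2(p_y, p_x) ≈ -17.97°.

≈ 49°N, 18°W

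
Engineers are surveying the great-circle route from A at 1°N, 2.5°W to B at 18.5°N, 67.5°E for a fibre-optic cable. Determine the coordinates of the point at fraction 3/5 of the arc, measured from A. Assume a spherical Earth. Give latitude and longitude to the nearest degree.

Convert each endpoint to a unit vector on the sphere (x = cos φ cos λ, y = cos φ sin λ, z = sin φ).
The central angle between the endpoints is δ = arccos(p₁·p₂) ≈ 1.235 rad (70.7°).
Interpolate at f = 3/5 with slerp weights a = sin((1−f)δ)/sin δ ≈ 0.502, b = sin(fδ)/sin δ ≈ 0.715.
p = a·p₁ + b·p₂ ≈ (0.761, 0.604, 0.236); φ = arcsin(p_z) ≈ 13.63°, λ = atan2(p_y, p_x) ≈ 38.46°.

≈ 14°N, 38°E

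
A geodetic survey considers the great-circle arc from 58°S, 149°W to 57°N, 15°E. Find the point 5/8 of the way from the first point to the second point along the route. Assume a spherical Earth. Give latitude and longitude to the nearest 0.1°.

≈ 14.5°N, 49.9°W

Convert each endpoint to a unit vector on the sphere (x = cos φ cos λ, y = cos φ sin λ, z = sin φ).
The central angle between the endpoints is δ = arccos(p₁·p₂) ≈ 2.991 rad (171.4°).
Interpolate at f = 5/8 with slerp weights a = sin((1−f)δ)/sin δ ≈ 6.000, b = sin(fδ)/sin δ ≈ 6.367.
p = a·p₁ + b·p₂ ≈ (0.624, -0.740, 0.251); φ = arcsin(p_z) ≈ 14.53°, λ = atan2(p_y, p_x) ≈ -49.88°.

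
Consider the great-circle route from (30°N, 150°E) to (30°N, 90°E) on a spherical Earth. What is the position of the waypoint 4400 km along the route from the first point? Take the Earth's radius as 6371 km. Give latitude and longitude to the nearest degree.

≈ (33°N, 103°E)

Write both endpoints as unit vectors p₁, p₂ with components (cos φ cos λ, cos φ sin λ, sin φ).
The central angle between the endpoints is δ = arccos(p₁·p₂) ≈ 0.896 rad (51.3°). The total great-circle distance is δ·R ≈ 0.896 × 6371 ≈ 5706 km, so the target fraction is f = 4400/5706 ≈ 0.771.
Interpolate at f ≈ 0.771 with slerp weights a = sin((1−f)δ)/sin δ ≈ 0.261, b = sin(fδ)/sin δ ≈ 0.816.
p = a·p₁ + b·p₂ ≈ (-0.196, 0.820, 0.538); φ = arcsin(p_z) ≈ 32.58°, λ = atan2(p_y, p_x) ≈ 103.42°.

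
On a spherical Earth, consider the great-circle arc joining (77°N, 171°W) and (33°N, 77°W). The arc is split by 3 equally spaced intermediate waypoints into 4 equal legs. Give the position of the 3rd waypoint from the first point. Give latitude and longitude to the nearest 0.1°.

From cos δ = sin φ₁ sin φ₂ + cos φ₁ cos φ₂ cos Δλ, the central angle is δ ≈ 1.027 rad (58.8°).
Interpolate at f = 3/4 with slerp weights a = sin((1−f)δ)/sin δ ≈ 0.297, b = sin(fδ)/sin δ ≈ 0.814.
p = a·p₁ + b·p₂ ≈ (0.088, -0.675, 0.732); φ = arcsin(p_z) ≈ 47.08°, λ = atan2(p_y, p_x) ≈ -82.61°.

≈ (47.1°N, 82.6°W)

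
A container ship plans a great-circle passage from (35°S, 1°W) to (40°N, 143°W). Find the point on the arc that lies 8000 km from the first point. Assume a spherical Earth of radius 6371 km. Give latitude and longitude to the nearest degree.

≈ (6°N, 64°W)

Convert each endpoint to a unit vector on the sphere (x = cos φ cos λ, y = cos φ sin λ, z = sin φ).
The central angle between the endpoints is δ = arccos(p₁·p₂) ≈ 2.612 rad (149.7°). The total great-circle distance is δ·R ≈ 2.612 × 6371 ≈ 16643 km, so the target fraction is f = 8000/16643 ≈ 0.481.
Interpolate at f ≈ 0.481 with slerp weights a = sin((1−f)δ)/sin δ ≈ 1.935, b = sin(fδ)/sin δ ≈ 1.883.
p = a·p₁ + b·p₂ ≈ (0.433, -0.896, 0.100); φ = arcsin(p_z) ≈ 5.76°, λ = atan2(p_y, p_x) ≈ -64.20°.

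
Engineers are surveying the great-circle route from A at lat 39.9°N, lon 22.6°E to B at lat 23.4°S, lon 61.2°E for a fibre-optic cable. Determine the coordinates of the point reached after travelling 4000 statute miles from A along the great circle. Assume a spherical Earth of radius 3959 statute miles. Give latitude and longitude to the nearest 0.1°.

≈ lat 10.3°S, lon 53.7°E

From cos δ = sin φ₁ sin φ₂ + cos φ₁ cos φ₂ cos Δλ, the central angle is δ ≈ 1.271 rad (72.8°). The total great-circle distance is δ·R ≈ 1.271 × 3959 ≈ 5031 mi, so the target fraction is f = 4000/5031 ≈ 0.795.
Interpolate at f ≈ 0.795 with slerp weights a = sin((1−f)δ)/sin δ ≈ 0.270, b = sin(fδ)/sin δ ≈ 0.887.
p = a·p₁ + b·p₂ ≈ (0.583, 0.793, -0.179); φ = arcsin(p_z) ≈ -10.32°, λ = atan2(p_y, p_x) ≈ 53.66°.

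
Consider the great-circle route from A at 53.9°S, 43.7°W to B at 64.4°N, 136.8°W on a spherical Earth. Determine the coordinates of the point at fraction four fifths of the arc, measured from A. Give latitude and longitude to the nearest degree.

≈ 45°N, 102°W

Convert each endpoint to a unit vector on the sphere (x = cos φ cos λ, y = cos φ sin λ, z = sin φ).
The central angle between the endpoints is δ = arccos(p₁·p₂) ≈ 2.408 rad (137.9°).
Interpolate at f = 4/5 with slerp weights a = sin((1−f)δ)/sin δ ≈ 0.691, b = sin(fδ)/sin δ ≈ 1.400.
p = a·p₁ + b·p₂ ≈ (-0.146, -0.695, 0.704); φ = arcsin(p_z) ≈ 44.72°, λ = atan2(p_y, p_x) ≈ -101.89°.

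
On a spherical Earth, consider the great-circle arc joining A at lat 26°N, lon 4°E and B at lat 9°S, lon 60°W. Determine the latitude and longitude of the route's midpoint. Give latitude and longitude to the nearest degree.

≈ lat 10°N, lon 30°W

Convert each endpoint to a unit vector on the sphere (x = cos φ cos λ, y = cos φ sin λ, z = sin φ).
The central angle between the endpoints is δ = arccos(p₁·p₂) ≈ 1.244 rad (71.3°).
Interpolate at f = 1/2 with slerp weights a = sin((1−f)δ)/sin δ ≈ 0.615, b = sin(fδ)/sin δ ≈ 0.615.
p = a·p₁ + b·p₂ ≈ (0.856, -0.488, 0.173); φ = arcsin(p_z) ≈ 9.99°, λ = atan2(p_y, p_x) ≈ -29.69°.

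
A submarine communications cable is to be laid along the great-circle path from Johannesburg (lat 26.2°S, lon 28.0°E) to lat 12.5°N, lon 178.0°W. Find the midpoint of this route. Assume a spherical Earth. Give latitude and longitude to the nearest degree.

≈ lat 28°S, lon 115°E

Convert each endpoint to a unit vector on the sphere (x = cos φ cos λ, y = cos φ sin λ, z = sin φ).
The central angle between the endpoints is δ = arccos(p₁·p₂) ≈ 2.653 rad (152.0°).
Interpolate at f = 1/2 with slerp weights a = sin((1−f)δ)/sin δ ≈ 2.066, b = sin(fδ)/sin δ ≈ 2.066.
p = a·p₁ + b·p₂ ≈ (-0.379, 0.800, -0.465); φ = arcsin(p_z) ≈ -27.71°, λ = atan2(p_y, p_x) ≈ 115.36°.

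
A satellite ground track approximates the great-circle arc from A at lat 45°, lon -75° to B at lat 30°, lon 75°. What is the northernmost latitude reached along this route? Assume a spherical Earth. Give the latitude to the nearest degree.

≈ 72°

The great circle lies in the plane with unit normal n̂ = (p₁ × p₂)/|p₁ × p₂|.
Here n̂_z ≈ +0.311; the vertex latitude is φ_max = arccos|n̂_z| ≈ 71.9°.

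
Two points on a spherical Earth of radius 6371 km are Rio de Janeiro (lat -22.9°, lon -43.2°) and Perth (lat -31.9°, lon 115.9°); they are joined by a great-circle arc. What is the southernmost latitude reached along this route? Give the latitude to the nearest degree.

≈ -71°

The great circle lies in the plane with unit normal n̂ = (p₁ × p₂)/|p₁ × p₂|.
Here n̂_z ≈ +0.328; the vertex latitude is φ_max = arccos|n̂_z| ≈ 70.9°.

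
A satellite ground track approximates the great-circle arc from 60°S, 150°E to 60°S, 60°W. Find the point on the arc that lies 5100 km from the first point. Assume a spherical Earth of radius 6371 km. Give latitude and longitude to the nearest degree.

Write both endpoints as unit vectors p₁, p₂ with components (cos φ cos λ, cos φ sin λ, sin φ).
The central angle between the endpoints is δ = arccos(p₁·p₂) ≈ 1.008 rad (57.8°). The total great-circle distance is δ·R ≈ 1.008 × 6371 ≈ 6422 km, so the target fraction is f = 5100/6422 ≈ 0.794.
Interpolate at f ≈ 0.794 with slerp weights a = sin((1−f)δ)/sin δ ≈ 0.244, b = sin(fδ)/sin δ ≈ 0.849.
p = a·p₁ + b·p₂ ≈ (0.107, -0.307, -0.946); φ = arcsin(p_z) ≈ -71.06°, λ = atan2(p_y, p_x) ≈ -70.82°.

≈ 71°S, 71°W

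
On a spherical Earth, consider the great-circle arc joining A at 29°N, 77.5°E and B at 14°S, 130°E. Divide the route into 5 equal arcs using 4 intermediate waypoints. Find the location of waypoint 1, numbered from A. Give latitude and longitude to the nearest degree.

≈ 21°N, 89°E

Write both endpoints as unit vectors p₁, p₂ with components (cos φ cos λ, cos φ sin λ, sin φ).
The central angle between the endpoints is δ = arccos(p₁·p₂) ≈ 1.160 rad (66.5°).
Interpolate at f = 1/5 with slerp weights a = sin((1−f)δ)/sin δ ≈ 0.873, b = sin(fδ)/sin δ ≈ 0.251.
p = a·p₁ + b·p₂ ≈ (0.009, 0.932, 0.363); φ = arcsin(p_z) ≈ 21.26°, λ = atan2(p_y, p_x) ≈ 89.46°.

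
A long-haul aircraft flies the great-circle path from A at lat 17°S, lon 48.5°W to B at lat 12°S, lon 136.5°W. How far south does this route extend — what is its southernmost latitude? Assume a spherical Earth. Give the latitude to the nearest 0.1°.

The great circle lies in the plane with unit normal n̂ = (p₁ × p₂)/|p₁ × p₂|.
Here n̂_z ≈ -0.939; the vertex latitude is φ_max = arccos|n̂_z| ≈ 20.1°.

≈ 20.1°S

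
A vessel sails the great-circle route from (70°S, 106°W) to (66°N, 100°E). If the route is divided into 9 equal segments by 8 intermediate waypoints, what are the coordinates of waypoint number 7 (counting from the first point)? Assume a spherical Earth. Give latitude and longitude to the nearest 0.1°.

Convert each endpoint to a unit vector on the sphere (x = cos φ cos λ, y = cos φ sin λ, z = sin φ).
The central angle between the endpoints is δ = arccos(p₁·p₂) ≈ 2.960 rad (169.6°).
Interpolate at f = 7/9 with slerp weights a = sin((1−f)δ)/sin δ ≈ 3.377, b = sin(fδ)/sin δ ≈ 4.113.
p = a·p₁ + b·p₂ ≈ (-0.609, 0.537, 0.584); φ = arcsin(p_z) ≈ 35.71°, λ = atan2(p_y, p_x) ≈ 138.58°.

≈ (35.7°N, 138.6°E)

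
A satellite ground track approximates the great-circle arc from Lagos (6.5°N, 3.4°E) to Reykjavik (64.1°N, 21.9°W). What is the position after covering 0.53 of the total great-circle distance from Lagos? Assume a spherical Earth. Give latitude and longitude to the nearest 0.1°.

≈ (37.6°N, 4.9°W)

Convert each endpoint to a unit vector on the sphere (x = cos φ cos λ, y = cos φ sin λ, z = sin φ).
The central angle between the endpoints is δ = arccos(p₁·p₂) ≈ 1.054 rad (60.4°).
Interpolate at f = 0.53 with slerp weights a = sin((1−f)δ)/sin δ ≈ 0.547, b = sin(fδ)/sin δ ≈ 0.610.
p = a·p₁ + b·p₂ ≈ (0.789, -0.067, 0.610); φ = arcsin(p_z) ≈ 37.61°, λ = atan2(p_y, p_x) ≈ -4.86°.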